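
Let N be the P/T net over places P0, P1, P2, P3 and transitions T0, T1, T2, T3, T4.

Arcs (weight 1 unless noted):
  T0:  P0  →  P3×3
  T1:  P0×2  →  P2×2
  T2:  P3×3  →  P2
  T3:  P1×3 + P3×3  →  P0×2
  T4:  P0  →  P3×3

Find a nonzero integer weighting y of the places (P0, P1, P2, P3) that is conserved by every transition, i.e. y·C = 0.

y = (P0:3, P1:1, P2:3, P3:1)

Incidence matrix C (rows=places, cols=transitions):
       T0   T1   T2   T3   T4
   P0  -1   -2    0    2   -1
   P1   0    0    0   -3    0
   P2   0    2    1    0    0
   P3   3    0   -3   -3    3

Candidate y = [3, 1, 3, 1]; check y·C column-wise:
  col T0: 3·-1 + 1·0 + 3·0 + 1·3 = 0
  col T1: 3·-2 + 1·0 + 3·2 + 1·0 = 0
  col T2: 3·0 + 1·0 + 3·1 + 1·-3 = 0
  col T3: 3·2 + 1·-3 + 3·0 + 1·-3 = 0
  col T4: 3·-1 + 1·0 + 3·0 + 1·3 = 0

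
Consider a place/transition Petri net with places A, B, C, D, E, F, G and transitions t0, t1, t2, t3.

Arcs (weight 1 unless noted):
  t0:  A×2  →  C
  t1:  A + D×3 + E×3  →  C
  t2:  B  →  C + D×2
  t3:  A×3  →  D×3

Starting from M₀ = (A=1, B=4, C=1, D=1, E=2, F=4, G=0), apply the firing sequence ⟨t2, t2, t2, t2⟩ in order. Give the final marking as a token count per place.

(A=1, B=0, C=5, D=9, E=2, F=4, G=0)

step 1: fire t2:  (A=1, B=4, C=1, D=1, E=2, F=4, G=0) → (A=1, B=3, C=2, D=3, E=2, F=4, G=0)
step 2: fire t2:  (A=1, B=3, C=2, D=3, E=2, F=4, G=0) → (A=1, B=2, C=3, D=5, E=2, F=4, G=0)
step 3: fire t2:  (A=1, B=2, C=3, D=5, E=2, F=4, G=0) → (A=1, B=1, C=4, D=7, E=2, F=4, G=0)
step 4: fire t2:  (A=1, B=1, C=4, D=7, E=2, F=4, G=0) → (A=1, B=0, C=5, D=9, E=2, F=4, G=0)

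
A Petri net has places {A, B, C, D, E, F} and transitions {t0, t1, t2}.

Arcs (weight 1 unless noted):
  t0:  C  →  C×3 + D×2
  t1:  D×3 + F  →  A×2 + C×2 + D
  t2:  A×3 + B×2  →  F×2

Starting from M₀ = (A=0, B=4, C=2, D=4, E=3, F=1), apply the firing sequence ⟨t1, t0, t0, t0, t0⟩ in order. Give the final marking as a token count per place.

(A=2, B=4, C=12, D=10, E=3, F=0)

step 1: fire t1:  (A=0, B=4, C=2, D=4, E=3, F=1) → (A=2, B=4, C=4, D=2, E=3, F=0)
step 2: fire t0:  (A=2, B=4, C=4, D=2, E=3, F=0) → (A=2, B=4, C=6, D=4, E=3, F=0)
step 3: fire t0:  (A=2, B=4, C=6, D=4, E=3, F=0) → (A=2, B=4, C=8, D=6, E=3, F=0)
step 4: fire t0:  (A=2, B=4, C=8, D=6, E=3, F=0) → (A=2, B=4, C=10, D=8, E=3, F=0)
step 5: fire t0:  (A=2, B=4, C=10, D=8, E=3, F=0) → (A=2, B=4, C=12, D=10, E=3, F=0)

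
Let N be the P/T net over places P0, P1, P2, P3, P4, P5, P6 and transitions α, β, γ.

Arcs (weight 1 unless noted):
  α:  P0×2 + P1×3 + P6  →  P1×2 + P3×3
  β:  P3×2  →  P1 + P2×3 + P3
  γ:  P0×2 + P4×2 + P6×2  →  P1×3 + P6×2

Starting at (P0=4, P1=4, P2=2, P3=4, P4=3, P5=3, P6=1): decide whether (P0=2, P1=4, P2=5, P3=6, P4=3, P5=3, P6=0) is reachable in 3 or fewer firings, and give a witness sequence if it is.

YES — reachable via ⟨α, β⟩ (2 firings)

step 1: fire α:  (P0=4, P1=4, P2=2, P3=4, P4=3, P5=3, P6=1) → (P0=2, P1=3, P2=2, P3=7, P4=3, P5=3, P6=0)
step 2: fire β:  (P0=2, P1=3, P2=2, P3=7, P4=3, P5=3, P6=0) → (P0=2, P1=4, P2=5, P3=6, P4=3, P5=3, P6=0)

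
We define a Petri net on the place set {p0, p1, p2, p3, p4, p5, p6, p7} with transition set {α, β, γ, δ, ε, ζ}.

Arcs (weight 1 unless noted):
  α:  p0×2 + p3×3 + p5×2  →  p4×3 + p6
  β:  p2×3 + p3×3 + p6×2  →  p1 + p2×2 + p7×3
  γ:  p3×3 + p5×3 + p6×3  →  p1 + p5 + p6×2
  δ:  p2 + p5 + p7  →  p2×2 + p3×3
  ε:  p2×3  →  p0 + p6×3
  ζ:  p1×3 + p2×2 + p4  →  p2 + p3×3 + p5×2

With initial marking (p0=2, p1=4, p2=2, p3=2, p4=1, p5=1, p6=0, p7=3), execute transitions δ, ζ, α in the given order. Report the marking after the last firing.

(p0=0, p1=1, p2=2, p3=5, p4=3, p5=0, p6=1, p7=2)

step 1: fire δ:  (p0=2, p1=4, p2=2, p3=2, p4=1, p5=1, p6=0, p7=3) → (p0=2, p1=4, p2=3, p3=5, p4=1, p5=0, p6=0, p7=2)
step 2: fire ζ:  (p0=2, p1=4, p2=3, p3=5, p4=1, p5=0, p6=0, p7=2) → (p0=2, p1=1, p2=2, p3=8, p4=0, p5=2, p6=0, p7=2)
step 3: fire α:  (p0=2, p1=1, p2=2, p3=8, p4=0, p5=2, p6=0, p7=2) → (p0=0, p1=1, p2=2, p3=5, p4=3, p5=0, p6=1, p7=2)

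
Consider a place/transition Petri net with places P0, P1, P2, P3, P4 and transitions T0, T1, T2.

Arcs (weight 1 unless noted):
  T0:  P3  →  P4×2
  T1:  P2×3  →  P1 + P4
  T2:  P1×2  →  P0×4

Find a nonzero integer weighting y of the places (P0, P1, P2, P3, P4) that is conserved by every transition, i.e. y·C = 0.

y = (P0:3, P1:6, P2:2, P3:0, P4:0)

Incidence matrix C (rows=places, cols=transitions):
       T0   T1   T2
   P0   0    0    4
   P1   0    1   -2
   P2   0   -3    0
   P3  -1    0    0
   P4   2    1    0

Candidate y = [3, 6, 2, 0, 0]; check y·C column-wise:
  col T0: 3·0 + 6·0 + 2·0 + 0·-1 + 0·2 = 0
  col T1: 3·0 + 6·1 + 2·-3 + 0·1 = 0
  col T2: 3·4 + 6·-2 + 2·0 = 0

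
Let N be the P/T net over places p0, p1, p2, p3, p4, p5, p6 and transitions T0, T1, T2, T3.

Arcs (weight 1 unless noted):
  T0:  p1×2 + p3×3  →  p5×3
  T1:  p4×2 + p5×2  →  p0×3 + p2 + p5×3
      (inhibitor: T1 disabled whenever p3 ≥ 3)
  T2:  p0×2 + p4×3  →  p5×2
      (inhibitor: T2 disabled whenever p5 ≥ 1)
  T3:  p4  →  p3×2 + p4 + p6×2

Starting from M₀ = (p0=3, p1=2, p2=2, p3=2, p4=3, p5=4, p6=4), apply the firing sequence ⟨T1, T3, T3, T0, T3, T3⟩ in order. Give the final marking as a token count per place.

step 1: fire T1:  (p0=3, p1=2, p2=2, p3=2, p4=3, p5=4, p6=4) → (p0=6, p1=2, p2=3, p3=2, p4=1, p5=5, p6=4)
step 2: fire T3:  (p0=6, p1=2, p2=3, p3=2, p4=1, p5=5, p6=4) → (p0=6, p1=2, p2=3, p3=4, p4=1, p5=5, p6=6)
step 3: fire T3:  (p0=6, p1=2, p2=3, p3=4, p4=1, p5=5, p6=6) → (p0=6, p1=2, p2=3, p3=6, p4=1, p5=5, p6=8)
step 4: fire T0:  (p0=6, p1=2, p2=3, p3=6, p4=1, p5=5, p6=8) → (p0=6, p1=0, p2=3, p3=3, p4=1, p5=8, p6=8)
step 5: fire T3:  (p0=6, p1=0, p2=3, p3=3, p4=1, p5=8, p6=8) → (p0=6, p1=0, p2=3, p3=5, p4=1, p5=8, p6=10)
step 6: fire T3:  (p0=6, p1=0, p2=3, p3=5, p4=1, p5=8, p6=10) → (p0=6, p1=0, p2=3, p3=7, p4=1, p5=8, p6=12)

(p0=6, p1=0, p2=3, p3=7, p4=1, p5=8, p6=12)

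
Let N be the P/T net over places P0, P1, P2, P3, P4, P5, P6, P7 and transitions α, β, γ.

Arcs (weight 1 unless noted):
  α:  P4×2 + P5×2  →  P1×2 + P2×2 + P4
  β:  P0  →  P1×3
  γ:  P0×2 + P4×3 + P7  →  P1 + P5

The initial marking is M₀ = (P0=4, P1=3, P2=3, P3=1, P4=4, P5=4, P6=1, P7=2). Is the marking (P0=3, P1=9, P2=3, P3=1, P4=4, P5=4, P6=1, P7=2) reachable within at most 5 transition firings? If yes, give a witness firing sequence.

depth 0: 1 marking
depth 1: 4 markings reached so far
depth 2: 9 markings reached so far
depth 3: 14 markings reached so far
depth 4: 18 markings reached so far
depth 5: 20 markings reached so far
target is not among the 20 markings reachable within 5 steps

NO — not reachable within 5 firings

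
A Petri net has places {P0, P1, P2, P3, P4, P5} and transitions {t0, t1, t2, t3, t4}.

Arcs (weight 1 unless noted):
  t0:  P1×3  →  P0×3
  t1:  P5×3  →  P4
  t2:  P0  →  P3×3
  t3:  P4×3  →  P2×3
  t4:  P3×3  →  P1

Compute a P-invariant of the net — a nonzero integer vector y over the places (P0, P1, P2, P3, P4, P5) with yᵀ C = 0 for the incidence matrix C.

Incidence matrix C (rows=places, cols=transitions):
       t0   t1   t2   t3   t4
   P0   3    0   -1    0    0
   P1  -3    0    0    0    1
   P2   0    0    0    3    0
   P3   0    0    3    0   -3
   P4   0    1    0   -3    0
   P5   0   -3    0    0    0

Candidate y = [3, 3, 0, 1, 0, 0]; check y·C column-wise:
  col t0: 3·3 + 3·-3 + 1·0 = 0
  col t1: 3·0 + 3·0 + 1·0 + 0·1 + 0·-3 = 0
  col t2: 3·-1 + 3·0 + 1·3 = 0
  col t3: 3·0 + 3·0 + 0·3 + 1·0 + 0·-3 = 0
  col t4: 3·0 + 3·1 + 1·-3 = 0

y = (P0:3, P1:3, P2:0, P3:1, P4:0, P5:0)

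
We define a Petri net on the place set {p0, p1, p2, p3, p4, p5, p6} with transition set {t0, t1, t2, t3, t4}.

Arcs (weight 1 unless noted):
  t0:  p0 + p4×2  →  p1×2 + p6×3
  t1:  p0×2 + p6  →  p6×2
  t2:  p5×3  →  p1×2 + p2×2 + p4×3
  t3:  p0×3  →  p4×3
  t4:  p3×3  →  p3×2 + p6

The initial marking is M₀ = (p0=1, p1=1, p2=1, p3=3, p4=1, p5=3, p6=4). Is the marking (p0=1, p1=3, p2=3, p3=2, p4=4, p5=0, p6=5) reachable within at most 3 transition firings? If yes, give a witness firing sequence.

YES — reachable via ⟨t2, t4⟩ (2 firings)

step 1: fire t2:  (p0=1, p1=1, p2=1, p3=3, p4=1, p5=3, p6=4) → (p0=1, p1=3, p2=3, p3=3, p4=4, p5=0, p6=4)
step 2: fire t4:  (p0=1, p1=3, p2=3, p3=3, p4=4, p5=0, p6=4) → (p0=1, p1=3, p2=3, p3=2, p4=4, p5=0, p6=5)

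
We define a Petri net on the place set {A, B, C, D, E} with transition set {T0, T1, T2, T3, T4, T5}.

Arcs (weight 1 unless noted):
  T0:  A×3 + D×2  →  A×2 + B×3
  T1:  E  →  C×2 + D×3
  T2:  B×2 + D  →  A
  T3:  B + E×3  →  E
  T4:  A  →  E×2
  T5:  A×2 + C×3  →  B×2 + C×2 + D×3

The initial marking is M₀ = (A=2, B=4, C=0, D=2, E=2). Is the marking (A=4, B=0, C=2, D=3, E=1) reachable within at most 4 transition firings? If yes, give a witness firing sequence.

YES — reachable via ⟨T1, T2, T2⟩ (3 firings)

step 1: fire T1:  (A=2, B=4, C=0, D=2, E=2) → (A=2, B=4, C=2, D=5, E=1)
step 2: fire T2:  (A=2, B=4, C=2, D=5, E=1) → (A=3, B=2, C=2, D=4, E=1)
step 3: fire T2:  (A=3, B=2, C=2, D=4, E=1) → (A=4, B=0, C=2, D=3, E=1)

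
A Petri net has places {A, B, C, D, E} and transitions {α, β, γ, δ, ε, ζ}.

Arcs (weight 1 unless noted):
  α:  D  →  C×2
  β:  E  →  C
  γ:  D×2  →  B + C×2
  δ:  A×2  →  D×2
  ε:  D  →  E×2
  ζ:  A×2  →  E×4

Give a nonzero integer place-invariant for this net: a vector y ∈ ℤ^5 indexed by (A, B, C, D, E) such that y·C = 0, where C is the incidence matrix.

Incidence matrix C (rows=places, cols=transitions):
        α    β    γ    δ    ε    ζ
    A   0    0    0   -2    0   -2
    B   0    0    1    0    0    0
    C   2    1    2    0    0    0
    D  -1    0   -2    2   -1    0
    E   0   -1    0    0    2    4

Candidate y = [2, 2, 1, 2, 1]; check y·C column-wise:
  col α: 2·0 + 2·0 + 1·2 + 2·-1 + 1·0 = 0
  col β: 2·0 + 2·0 + 1·1 + 2·0 + 1·-1 = 0
  col γ: 2·0 + 2·1 + 1·2 + 2·-2 + 1·0 = 0
  col δ: 2·-2 + 2·0 + 1·0 + 2·2 + 1·0 = 0
  col ε: 2·0 + 2·0 + 1·0 + 2·-1 + 1·2 = 0
  col ζ: 2·-2 + 2·0 + 1·0 + 2·0 + 1·4 = 0

y = (A:2, B:2, C:1, D:2, E:1)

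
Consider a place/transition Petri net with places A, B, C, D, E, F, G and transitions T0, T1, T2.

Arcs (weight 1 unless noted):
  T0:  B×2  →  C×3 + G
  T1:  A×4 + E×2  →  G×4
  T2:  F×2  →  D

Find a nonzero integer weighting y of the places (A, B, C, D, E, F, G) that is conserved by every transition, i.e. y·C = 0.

y = (A:0, B:3, C:2, D:0, E:0, F:0, G:0)

Incidence matrix C (rows=places, cols=transitions):
       T0   T1   T2
    A   0   -4    0
    B  -2    0    0
    C   3    0    0
    D   0    0    1
    E   0   -2    0
    F   0    0   -2
    G   1    4    0

Candidate y = [0, 3, 2, 0, 0, 0, 0]; check y·C column-wise:
  col T0: 3·-2 + 2·3 + 0·1 = 0
  col T1: 0·-4 + 3·0 + 2·0 + 0·-2 + 0·4 = 0
  col T2: 3·0 + 2·0 + 0·1 + 0·-2 = 0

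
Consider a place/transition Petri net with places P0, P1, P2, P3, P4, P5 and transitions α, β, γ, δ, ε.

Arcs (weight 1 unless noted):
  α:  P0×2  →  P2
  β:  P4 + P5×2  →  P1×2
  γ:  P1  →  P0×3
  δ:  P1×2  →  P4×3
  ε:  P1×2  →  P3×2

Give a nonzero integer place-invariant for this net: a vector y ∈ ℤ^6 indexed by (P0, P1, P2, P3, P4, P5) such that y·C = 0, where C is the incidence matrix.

y = (P0:1, P1:3, P2:2, P3:3, P4:2, P5:2)

Incidence matrix C (rows=places, cols=transitions):
        α    β    γ    δ    ε
   P0  -2    0    3    0    0
   P1   0    2   -1   -2   -2
   P2   1    0    0    0    0
   P3   0    0    0    0    2
   P4   0   -1    0    3    0
   P5   0   -2    0    0    0

Candidate y = [1, 3, 2, 3, 2, 2]; check y·C column-wise:
  col α: 1·-2 + 3·0 + 2·1 + 3·0 + 2·0 + 2·0 = 0
  col β: 1·0 + 3·2 + 2·0 + 3·0 + 2·-1 + 2·-2 = 0
  col γ: 1·3 + 3·-1 + 2·0 + 3·0 + 2·0 + 2·0 = 0
  col δ: 1·0 + 3·-2 + 2·0 + 3·0 + 2·3 + 2·0 = 0
  col ε: 1·0 + 3·-2 + 2·0 + 3·2 + 2·0 + 2·0 = 0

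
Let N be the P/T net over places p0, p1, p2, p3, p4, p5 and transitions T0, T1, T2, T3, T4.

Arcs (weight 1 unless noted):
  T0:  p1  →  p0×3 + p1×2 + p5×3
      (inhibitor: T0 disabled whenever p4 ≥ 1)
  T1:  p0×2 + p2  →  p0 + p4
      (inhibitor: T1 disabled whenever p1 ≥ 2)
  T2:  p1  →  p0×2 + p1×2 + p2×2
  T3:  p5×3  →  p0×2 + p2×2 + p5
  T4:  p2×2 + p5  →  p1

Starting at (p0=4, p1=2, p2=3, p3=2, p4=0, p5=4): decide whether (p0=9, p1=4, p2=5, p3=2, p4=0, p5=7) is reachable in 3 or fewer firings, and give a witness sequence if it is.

step 1: fire T0:  (p0=4, p1=2, p2=3, p3=2, p4=0, p5=4) → (p0=7, p1=3, p2=3, p3=2, p4=0, p5=7)
step 2: fire T2:  (p0=7, p1=3, p2=3, p3=2, p4=0, p5=7) → (p0=9, p1=4, p2=5, p3=2, p4=0, p5=7)

YES — reachable via ⟨T0, T2⟩ (2 firings)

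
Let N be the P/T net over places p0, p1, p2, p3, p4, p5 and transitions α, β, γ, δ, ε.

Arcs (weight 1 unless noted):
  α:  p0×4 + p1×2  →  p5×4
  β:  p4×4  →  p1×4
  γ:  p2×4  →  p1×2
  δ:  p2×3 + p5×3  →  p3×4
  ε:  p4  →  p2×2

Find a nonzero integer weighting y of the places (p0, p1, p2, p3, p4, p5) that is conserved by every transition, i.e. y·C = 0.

y = (p0:4, p1:-8, p2:-4, p3:-3, p4:-8, p5:0)

Incidence matrix C (rows=places, cols=transitions):
        α    β    γ    δ    ε
   p0  -4    0    0    0    0
   p1  -2    4    2    0    0
   p2   0    0   -4   -3    2
   p3   0    0    0    4    0
   p4   0   -4    0    0   -1
   p5   4    0    0   -3    0

Candidate y = [4, -8, -4, -3, -8, 0]; check y·C column-wise:
  col α: 4·-4 + -8·-2 + -4·0 + -3·0 + -8·0 + 0·4 = 0
  col β: 4·0 + -8·4 + -4·0 + -3·0 + -8·-4 = 0
  col γ: 4·0 + -8·2 + -4·-4 + -3·0 + -8·0 = 0
  col δ: 4·0 + -8·0 + -4·-3 + -3·4 + -8·0 + 0·-3 = 0
  col ε: 4·0 + -8·0 + -4·2 + -3·0 + -8·-1 = 0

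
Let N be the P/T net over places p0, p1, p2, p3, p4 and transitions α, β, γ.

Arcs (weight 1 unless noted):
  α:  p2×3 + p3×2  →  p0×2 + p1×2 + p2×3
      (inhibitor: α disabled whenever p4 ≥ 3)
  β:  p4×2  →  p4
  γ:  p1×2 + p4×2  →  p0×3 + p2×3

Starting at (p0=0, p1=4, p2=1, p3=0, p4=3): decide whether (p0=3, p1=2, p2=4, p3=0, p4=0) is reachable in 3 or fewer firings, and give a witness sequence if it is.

YES — reachable via ⟨β, γ⟩ (2 firings)

step 1: fire β:  (p0=0, p1=4, p2=1, p3=0, p4=3) → (p0=0, p1=4, p2=1, p3=0, p4=2)
step 2: fire γ:  (p0=0, p1=4, p2=1, p3=0, p4=2) → (p0=3, p1=2, p2=4, p3=0, p4=0)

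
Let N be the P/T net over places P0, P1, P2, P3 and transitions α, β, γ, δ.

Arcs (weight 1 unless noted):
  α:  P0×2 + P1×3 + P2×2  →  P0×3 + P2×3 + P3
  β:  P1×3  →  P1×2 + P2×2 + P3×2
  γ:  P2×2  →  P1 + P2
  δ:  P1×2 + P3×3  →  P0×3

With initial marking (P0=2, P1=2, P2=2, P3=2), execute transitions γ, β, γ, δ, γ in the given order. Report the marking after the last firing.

step 1: fire γ:  (P0=2, P1=2, P2=2, P3=2) → (P0=2, P1=3, P2=1, P3=2)
step 2: fire β:  (P0=2, P1=3, P2=1, P3=2) → (P0=2, P1=2, P2=3, P3=4)
step 3: fire γ:  (P0=2, P1=2, P2=3, P3=4) → (P0=2, P1=3, P2=2, P3=4)
step 4: fire δ:  (P0=2, P1=3, P2=2, P3=4) → (P0=5, P1=1, P2=2, P3=1)
step 5: fire γ:  (P0=5, P1=1, P2=2, P3=1) → (P0=5, P1=2, P2=1, P3=1)

(P0=5, P1=2, P2=1, P3=1)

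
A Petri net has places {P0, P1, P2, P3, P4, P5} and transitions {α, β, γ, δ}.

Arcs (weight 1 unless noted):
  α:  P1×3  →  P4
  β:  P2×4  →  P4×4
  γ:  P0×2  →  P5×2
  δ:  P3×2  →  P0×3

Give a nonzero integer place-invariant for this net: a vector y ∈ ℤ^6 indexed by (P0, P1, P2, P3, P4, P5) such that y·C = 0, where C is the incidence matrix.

Incidence matrix C (rows=places, cols=transitions):
        α    β    γ    δ
   P0   0    0   -2    3
   P1  -3    0    0    0
   P2   0   -4    0    0
   P3   0    0    0   -2
   P4   1    4    0    0
   P5   0    0    2    0

Candidate y = [0, 1, 3, 0, 3, 0]; check y·C column-wise:
  col α: 1·-3 + 3·0 + 3·1 = 0
  col β: 1·0 + 3·-4 + 3·4 = 0
  col γ: 0·-2 + 1·0 + 3·0 + 3·0 + 0·2 = 0
  col δ: 0·3 + 1·0 + 3·0 + 0·-2 + 3·0 = 0

y = (P0:0, P1:1, P2:3, P3:0, P4:3, P5:0)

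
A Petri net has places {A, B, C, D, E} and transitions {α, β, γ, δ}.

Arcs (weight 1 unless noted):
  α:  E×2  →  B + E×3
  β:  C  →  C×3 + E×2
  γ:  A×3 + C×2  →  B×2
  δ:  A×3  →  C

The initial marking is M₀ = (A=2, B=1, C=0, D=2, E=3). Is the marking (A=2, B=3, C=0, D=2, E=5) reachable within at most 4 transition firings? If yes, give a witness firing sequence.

step 1: fire α:  (A=2, B=1, C=0, D=2, E=3) → (A=2, B=2, C=0, D=2, E=4)
step 2: fire α:  (A=2, B=2, C=0, D=2, E=4) → (A=2, B=3, C=0, D=2, E=5)

YES — reachable via ⟨α, α⟩ (2 firings)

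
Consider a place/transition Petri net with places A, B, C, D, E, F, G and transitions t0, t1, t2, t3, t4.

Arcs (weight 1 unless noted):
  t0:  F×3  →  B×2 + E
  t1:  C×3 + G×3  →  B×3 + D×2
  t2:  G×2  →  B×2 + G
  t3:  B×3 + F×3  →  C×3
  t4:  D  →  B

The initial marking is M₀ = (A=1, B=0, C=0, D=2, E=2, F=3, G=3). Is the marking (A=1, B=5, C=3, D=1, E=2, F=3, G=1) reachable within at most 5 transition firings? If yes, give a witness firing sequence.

NO — not reachable within 5 firings

depth 0: 1 marking
depth 1: 4 markings reached so far
depth 2: 9 markings reached so far
depth 3: 16 markings reached so far
depth 4: 21 markings reached so far
depth 5: 23 markings reached so far
target is not among the 23 markings reachable within 5 steps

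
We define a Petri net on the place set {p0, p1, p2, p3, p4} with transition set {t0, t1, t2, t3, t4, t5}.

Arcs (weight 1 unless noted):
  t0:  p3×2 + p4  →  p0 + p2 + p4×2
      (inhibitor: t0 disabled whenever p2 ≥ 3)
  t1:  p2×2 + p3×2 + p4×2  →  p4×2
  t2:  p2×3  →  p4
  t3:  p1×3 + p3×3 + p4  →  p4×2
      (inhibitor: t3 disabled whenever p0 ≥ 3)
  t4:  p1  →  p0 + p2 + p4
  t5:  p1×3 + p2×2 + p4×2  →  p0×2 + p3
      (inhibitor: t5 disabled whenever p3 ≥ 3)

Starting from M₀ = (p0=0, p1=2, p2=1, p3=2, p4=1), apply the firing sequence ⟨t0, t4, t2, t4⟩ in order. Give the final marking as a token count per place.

(p0=3, p1=0, p2=1, p3=0, p4=5)

step 1: fire t0:  (p0=0, p1=2, p2=1, p3=2, p4=1) → (p0=1, p1=2, p2=2, p3=0, p4=2)
step 2: fire t4:  (p0=1, p1=2, p2=2, p3=0, p4=2) → (p0=2, p1=1, p2=3, p3=0, p4=3)
step 3: fire t2:  (p0=2, p1=1, p2=3, p3=0, p4=3) → (p0=2, p1=1, p2=0, p3=0, p4=4)
step 4: fire t4:  (p0=2, p1=1, p2=0, p3=0, p4=4) → (p0=3, p1=0, p2=1, p3=0, p4=5)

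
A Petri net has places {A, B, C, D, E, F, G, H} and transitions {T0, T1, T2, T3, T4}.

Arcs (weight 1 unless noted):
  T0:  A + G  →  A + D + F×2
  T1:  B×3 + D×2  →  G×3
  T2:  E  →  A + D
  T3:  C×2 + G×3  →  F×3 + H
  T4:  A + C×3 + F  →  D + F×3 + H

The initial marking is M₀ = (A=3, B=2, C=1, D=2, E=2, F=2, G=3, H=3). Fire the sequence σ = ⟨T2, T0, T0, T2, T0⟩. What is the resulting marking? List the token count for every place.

step 1: fire T2:  (A=3, B=2, C=1, D=2, E=2, F=2, G=3, H=3) → (A=4, B=2, C=1, D=3, E=1, F=2, G=3, H=3)
step 2: fire T0:  (A=4, B=2, C=1, D=3, E=1, F=2, G=3, H=3) → (A=4, B=2, C=1, D=4, E=1, F=4, G=2, H=3)
step 3: fire T0:  (A=4, B=2, C=1, D=4, E=1, F=4, G=2, H=3) → (A=4, B=2, C=1, D=5, E=1, F=6, G=1, H=3)
step 4: fire T2:  (A=4, B=2, C=1, D=5, E=1, F=6, G=1, H=3) → (A=5, B=2, C=1, D=6, E=0, F=6, G=1, H=3)
step 5: fire T0:  (A=5, B=2, C=1, D=6, E=0, F=6, G=1, H=3) → (A=5, B=2, C=1, D=7, E=0, F=8, G=0, H=3)

(A=5, B=2, C=1, D=7, E=0, F=8, G=0, H=3)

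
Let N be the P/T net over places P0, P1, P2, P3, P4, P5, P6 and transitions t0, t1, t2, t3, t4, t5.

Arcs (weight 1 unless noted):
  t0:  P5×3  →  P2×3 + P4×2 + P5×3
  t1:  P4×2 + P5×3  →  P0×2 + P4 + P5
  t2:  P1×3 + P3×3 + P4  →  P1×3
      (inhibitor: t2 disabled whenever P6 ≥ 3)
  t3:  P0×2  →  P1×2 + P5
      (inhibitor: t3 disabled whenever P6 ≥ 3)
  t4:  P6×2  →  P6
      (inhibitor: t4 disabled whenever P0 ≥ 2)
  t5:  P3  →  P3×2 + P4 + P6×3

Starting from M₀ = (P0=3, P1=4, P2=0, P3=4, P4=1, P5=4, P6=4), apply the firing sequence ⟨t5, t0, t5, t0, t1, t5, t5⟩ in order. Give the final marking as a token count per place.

(P0=5, P1=4, P2=6, P3=8, P4=8, P5=2, P6=16)

step 1: fire t5:  (P0=3, P1=4, P2=0, P3=4, P4=1, P5=4, P6=4) → (P0=3, P1=4, P2=0, P3=5, P4=2, P5=4, P6=7)
step 2: fire t0:  (P0=3, P1=4, P2=0, P3=5, P4=2, P5=4, P6=7) → (P0=3, P1=4, P2=3, P3=5, P4=4, P5=4, P6=7)
step 3: fire t5:  (P0=3, P1=4, P2=3, P3=5, P4=4, P5=4, P6=7) → (P0=3, P1=4, P2=3, P3=6, P4=5, P5=4, P6=10)
step 4: fire t0:  (P0=3, P1=4, P2=3, P3=6, P4=5, P5=4, P6=10) → (P0=3, P1=4, P2=6, P3=6, P4=7, P5=4, P6=10)
step 5: fire t1:  (P0=3, P1=4, P2=6, P3=6, P4=7, P5=4, P6=10) → (P0=5, P1=4, P2=6, P3=6, P4=6, P5=2, P6=10)
step 6: fire t5:  (P0=5, P1=4, P2=6, P3=6, P4=6, P5=2, P6=10) → (P0=5, P1=4, P2=6, P3=7, P4=7, P5=2, P6=13)
step 7: fire t5:  (P0=5, P1=4, P2=6, P3=7, P4=7, P5=2, P6=13) → (P0=5, P1=4, P2=6, P3=8, P4=8, P5=2, P6=16)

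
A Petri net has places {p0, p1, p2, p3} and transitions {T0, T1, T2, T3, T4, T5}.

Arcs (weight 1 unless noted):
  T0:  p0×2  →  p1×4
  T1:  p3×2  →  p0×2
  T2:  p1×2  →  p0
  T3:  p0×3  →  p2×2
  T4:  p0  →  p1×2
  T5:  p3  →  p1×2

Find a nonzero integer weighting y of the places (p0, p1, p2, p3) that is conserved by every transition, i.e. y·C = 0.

Incidence matrix C (rows=places, cols=transitions):
       T0   T1   T2   T3   T4   T5
   p0  -2    2    1   -3   -1    0
   p1   4    0   -2    0    2    2
   p2   0    0    0    2    0    0
   p3   0   -2    0    0    0   -1

Candidate y = [2, 1, 3, 2]; check y·C column-wise:
  col T0: 2·-2 + 1·4 + 3·0 + 2·0 = 0
  col T1: 2·2 + 1·0 + 3·0 + 2·-2 = 0
  col T2: 2·1 + 1·-2 + 3·0 + 2·0 = 0
  col T3: 2·-3 + 1·0 + 3·2 + 2·0 = 0
  col T4: 2·-1 + 1·2 + 3·0 + 2·0 = 0
  col T5: 2·0 + 1·2 + 3·0 + 2·-1 = 0

y = (p0:2, p1:1, p2:3, p3:2)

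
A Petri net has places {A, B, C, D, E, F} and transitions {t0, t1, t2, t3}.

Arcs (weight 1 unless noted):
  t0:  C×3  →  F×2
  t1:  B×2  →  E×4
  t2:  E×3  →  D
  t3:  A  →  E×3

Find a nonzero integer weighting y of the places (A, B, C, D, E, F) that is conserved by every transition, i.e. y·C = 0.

Incidence matrix C (rows=places, cols=transitions):
       t0   t1   t2   t3
    A   0    0    0   -1
    B   0   -2    0    0
    C  -3    0    0    0
    D   0    0    1    0
    E   0    4   -3    3
    F   2    0    0    0

Candidate y = [3, 2, 0, 3, 1, 0]; check y·C column-wise:
  col t0: 3·0 + 2·0 + 0·-3 + 3·0 + 1·0 + 0·2 = 0
  col t1: 3·0 + 2·-2 + 3·0 + 1·4 = 0
  col t2: 3·0 + 2·0 + 3·1 + 1·-3 = 0
  col t3: 3·-1 + 2·0 + 3·0 + 1·3 = 0

y = (A:3, B:2, C:0, D:3, E:1, F:0)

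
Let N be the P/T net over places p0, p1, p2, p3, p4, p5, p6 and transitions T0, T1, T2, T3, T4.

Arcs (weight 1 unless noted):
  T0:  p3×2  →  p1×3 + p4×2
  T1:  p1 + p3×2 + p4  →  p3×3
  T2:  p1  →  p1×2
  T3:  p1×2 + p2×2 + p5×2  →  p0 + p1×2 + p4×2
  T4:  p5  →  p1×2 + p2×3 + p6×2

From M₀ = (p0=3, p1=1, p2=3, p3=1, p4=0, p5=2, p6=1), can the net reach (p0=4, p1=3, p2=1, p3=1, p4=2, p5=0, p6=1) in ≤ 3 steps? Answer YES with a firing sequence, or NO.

step 1: fire T2:  (p0=3, p1=1, p2=3, p3=1, p4=0, p5=2, p6=1) → (p0=3, p1=2, p2=3, p3=1, p4=0, p5=2, p6=1)
step 2: fire T2:  (p0=3, p1=2, p2=3, p3=1, p4=0, p5=2, p6=1) → (p0=3, p1=3, p2=3, p3=1, p4=0, p5=2, p6=1)
step 3: fire T3:  (p0=3, p1=3, p2=3, p3=1, p4=0, p5=2, p6=1) → (p0=4, p1=3, p2=1, p3=1, p4=2, p5=0, p6=1)

YES — reachable via ⟨T2, T2, T3⟩ (3 firings)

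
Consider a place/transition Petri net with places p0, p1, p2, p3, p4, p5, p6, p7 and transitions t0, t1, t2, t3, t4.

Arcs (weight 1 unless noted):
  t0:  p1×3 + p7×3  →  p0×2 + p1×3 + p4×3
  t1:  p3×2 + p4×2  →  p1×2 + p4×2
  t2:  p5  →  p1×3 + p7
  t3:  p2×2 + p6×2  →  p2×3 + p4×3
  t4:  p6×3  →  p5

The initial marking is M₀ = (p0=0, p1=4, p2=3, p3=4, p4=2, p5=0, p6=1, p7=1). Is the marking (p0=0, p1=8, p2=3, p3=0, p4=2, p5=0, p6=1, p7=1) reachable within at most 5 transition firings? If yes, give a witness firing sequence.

step 1: fire t1:  (p0=0, p1=4, p2=3, p3=4, p4=2, p5=0, p6=1, p7=1) → (p0=0, p1=6, p2=3, p3=2, p4=2, p5=0, p6=1, p7=1)
step 2: fire t1:  (p0=0, p1=6, p2=3, p3=2, p4=2, p5=0, p6=1, p7=1) → (p0=0, p1=8, p2=3, p3=0, p4=2, p5=0, p6=1, p7=1)

YES — reachable via ⟨t1, t1⟩ (2 firings)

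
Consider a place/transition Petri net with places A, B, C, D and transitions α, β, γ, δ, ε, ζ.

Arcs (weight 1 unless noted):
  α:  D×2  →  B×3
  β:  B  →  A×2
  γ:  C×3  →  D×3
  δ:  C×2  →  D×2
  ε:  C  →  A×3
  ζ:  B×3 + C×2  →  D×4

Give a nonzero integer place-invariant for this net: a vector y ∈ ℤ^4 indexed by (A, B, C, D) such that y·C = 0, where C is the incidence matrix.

Incidence matrix C (rows=places, cols=transitions):
        α    β    γ    δ    ε    ζ
    A   0    2    0    0    3    0
    B   3   -1    0    0    0   -3
    C   0    0   -3   -2   -1   -2
    D  -2    0    3    2    0    4

Candidate y = [1, 2, 3, 3]; check y·C column-wise:
  col α: 1·0 + 2·3 + 3·0 + 3·-2 = 0
  col β: 1·2 + 2·-1 + 3·0 + 3·0 = 0
  col γ: 1·0 + 2·0 + 3·-3 + 3·3 = 0
  col δ: 1·0 + 2·0 + 3·-2 + 3·2 = 0
  col ε: 1·3 + 2·0 + 3·-1 + 3·0 = 0
  col ζ: 1·0 + 2·-3 + 3·-2 + 3·4 = 0

y = (A:1, B:2, C:3, D:3)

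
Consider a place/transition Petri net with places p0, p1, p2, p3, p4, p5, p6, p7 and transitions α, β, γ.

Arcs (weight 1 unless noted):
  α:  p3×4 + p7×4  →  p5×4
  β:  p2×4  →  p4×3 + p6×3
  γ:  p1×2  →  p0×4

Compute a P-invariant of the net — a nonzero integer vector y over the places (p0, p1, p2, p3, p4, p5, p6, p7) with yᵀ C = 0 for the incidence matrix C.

Incidence matrix C (rows=places, cols=transitions):
        α    β    γ
   p0   0    0    4
   p1   0    0   -2
   p2   0   -4    0
   p3  -4    0    0
   p4   0    3    0
   p5   4    0    0
   p6   0    3    0
   p7  -4    0    0

Candidate y = [1, 2, 0, 0, 0, 0, 0, 0]; check y·C column-wise:
  col α: 1·0 + 2·0 + 0·-4 + 0·4 + 0·-4 = 0
  col β: 1·0 + 2·0 + 0·-4 + 0·3 + 0·3 = 0
  col γ: 1·4 + 2·-2 = 0

y = (p0:1, p1:2, p2:0, p3:0, p4:0, p5:0, p6:0, p7:0)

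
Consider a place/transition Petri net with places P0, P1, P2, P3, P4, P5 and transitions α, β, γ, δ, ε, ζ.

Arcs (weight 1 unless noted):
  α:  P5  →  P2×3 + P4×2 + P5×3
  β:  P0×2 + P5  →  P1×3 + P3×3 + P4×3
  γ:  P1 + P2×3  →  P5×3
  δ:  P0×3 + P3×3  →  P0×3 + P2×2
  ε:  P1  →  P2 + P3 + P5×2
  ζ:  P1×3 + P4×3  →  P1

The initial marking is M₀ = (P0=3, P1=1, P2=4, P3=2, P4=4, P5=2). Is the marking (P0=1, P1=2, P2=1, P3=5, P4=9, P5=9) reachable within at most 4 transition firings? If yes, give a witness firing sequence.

YES — reachable via ⟨α, β, γ, γ⟩ (4 firings)

step 1: fire α:  (P0=3, P1=1, P2=4, P3=2, P4=4, P5=2) → (P0=3, P1=1, P2=7, P3=2, P4=6, P5=4)
step 2: fire β:  (P0=3, P1=1, P2=7, P3=2, P4=6, P5=4) → (P0=1, P1=4, P2=7, P3=5, P4=9, P5=3)
step 3: fire γ:  (P0=1, P1=4, P2=7, P3=5, P4=9, P5=3) → (P0=1, P1=3, P2=4, P3=5, P4=9, P5=6)
step 4: fire γ:  (P0=1, P1=3, P2=4, P3=5, P4=9, P5=6) → (P0=1, P1=2, P2=1, P3=5, P4=9, P5=9)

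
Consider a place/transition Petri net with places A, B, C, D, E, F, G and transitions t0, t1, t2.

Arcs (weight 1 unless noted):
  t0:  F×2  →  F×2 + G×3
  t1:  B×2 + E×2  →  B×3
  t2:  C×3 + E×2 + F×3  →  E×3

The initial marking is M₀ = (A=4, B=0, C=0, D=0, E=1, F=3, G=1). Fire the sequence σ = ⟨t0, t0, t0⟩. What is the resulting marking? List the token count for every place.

step 1: fire t0:  (A=4, B=0, C=0, D=0, E=1, F=3, G=1) → (A=4, B=0, C=0, D=0, E=1, F=3, G=4)
step 2: fire t0:  (A=4, B=0, C=0, D=0, E=1, F=3, G=4) → (A=4, B=0, C=0, D=0, E=1, F=3, G=7)
step 3: fire t0:  (A=4, B=0, C=0, D=0, E=1, F=3, G=7) → (A=4, B=0, C=0, D=0, E=1, F=3, G=10)

(A=4, B=0, C=0, D=0, E=1, F=3, G=10)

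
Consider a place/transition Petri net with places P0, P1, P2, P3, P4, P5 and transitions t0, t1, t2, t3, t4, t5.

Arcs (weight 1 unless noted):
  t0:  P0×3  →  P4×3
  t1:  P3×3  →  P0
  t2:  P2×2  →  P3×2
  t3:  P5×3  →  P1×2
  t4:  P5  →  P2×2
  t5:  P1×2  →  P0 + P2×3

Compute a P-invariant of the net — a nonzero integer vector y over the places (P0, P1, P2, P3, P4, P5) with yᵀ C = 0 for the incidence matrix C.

Incidence matrix C (rows=places, cols=transitions):
       t0   t1   t2   t3   t4   t5
   P0  -3    1    0    0    0    1
   P1   0    0    0    2    0   -2
   P2   0    0   -2    0    2    3
   P3   0   -3    2    0    0    0
   P4   3    0    0    0    0    0
   P5   0    0    0   -3   -1    0

Candidate y = [3, 3, 1, 1, 3, 2]; check y·C column-wise:
  col t0: 3·-3 + 3·0 + 1·0 + 1·0 + 3·3 + 2·0 = 0
  col t1: 3·1 + 3·0 + 1·0 + 1·-3 + 3·0 + 2·0 = 0
  col t2: 3·0 + 3·0 + 1·-2 + 1·2 + 3·0 + 2·0 = 0
  col t3: 3·0 + 3·2 + 1·0 + 1·0 + 3·0 + 2·-3 = 0
  col t4: 3·0 + 3·0 + 1·2 + 1·0 + 3·0 + 2·-1 = 0
  col t5: 3·1 + 3·-2 + 1·3 + 1·0 + 3·0 + 2·0 = 0

y = (P0:3, P1:3, P2:1, P3:1, P4:3, P5:2)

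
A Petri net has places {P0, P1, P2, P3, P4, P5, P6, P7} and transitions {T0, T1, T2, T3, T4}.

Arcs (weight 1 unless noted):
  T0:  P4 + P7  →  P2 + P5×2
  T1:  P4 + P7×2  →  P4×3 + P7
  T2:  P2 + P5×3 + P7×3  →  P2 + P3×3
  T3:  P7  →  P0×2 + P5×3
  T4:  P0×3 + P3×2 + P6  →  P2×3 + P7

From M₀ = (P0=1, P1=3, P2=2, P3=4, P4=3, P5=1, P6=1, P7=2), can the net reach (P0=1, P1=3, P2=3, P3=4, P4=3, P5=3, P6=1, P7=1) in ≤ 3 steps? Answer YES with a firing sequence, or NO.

NO — not reachable within 3 firings

depth 0: 1 marking
depth 1: 4 markings reached so far
depth 2: 10 markings reached so far
depth 3: 13 markings reached so far
target is not among the 13 markings reachable within 3 steps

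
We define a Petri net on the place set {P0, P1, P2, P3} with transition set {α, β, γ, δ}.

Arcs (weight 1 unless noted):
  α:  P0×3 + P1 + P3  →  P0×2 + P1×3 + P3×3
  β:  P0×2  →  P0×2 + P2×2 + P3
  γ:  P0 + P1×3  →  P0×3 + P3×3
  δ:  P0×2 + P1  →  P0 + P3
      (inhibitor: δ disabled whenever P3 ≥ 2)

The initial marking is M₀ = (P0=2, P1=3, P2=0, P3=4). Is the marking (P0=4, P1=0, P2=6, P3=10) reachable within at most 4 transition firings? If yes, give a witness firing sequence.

step 1: fire β:  (P0=2, P1=3, P2=0, P3=4) → (P0=2, P1=3, P2=2, P3=5)
step 2: fire β:  (P0=2, P1=3, P2=2, P3=5) → (P0=2, P1=3, P2=4, P3=6)
step 3: fire β:  (P0=2, P1=3, P2=4, P3=6) → (P0=2, P1=3, P2=6, P3=7)
step 4: fire γ:  (P0=2, P1=3, P2=6, P3=7) → (P0=4, P1=0, P2=6, P3=10)

YES — reachable via ⟨β, β, β, γ⟩ (4 firings)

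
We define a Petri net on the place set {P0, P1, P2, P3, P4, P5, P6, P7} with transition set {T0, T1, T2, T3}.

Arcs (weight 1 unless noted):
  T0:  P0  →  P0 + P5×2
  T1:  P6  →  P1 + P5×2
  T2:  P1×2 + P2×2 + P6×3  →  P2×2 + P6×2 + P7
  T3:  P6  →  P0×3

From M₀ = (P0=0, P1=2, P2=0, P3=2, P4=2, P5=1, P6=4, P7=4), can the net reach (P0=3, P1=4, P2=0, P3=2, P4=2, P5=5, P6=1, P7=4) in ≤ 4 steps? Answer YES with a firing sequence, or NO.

step 1: fire T1:  (P0=0, P1=2, P2=0, P3=2, P4=2, P5=1, P6=4, P7=4) → (P0=0, P1=3, P2=0, P3=2, P4=2, P5=3, P6=3, P7=4)
step 2: fire T1:  (P0=0, P1=3, P2=0, P3=2, P4=2, P5=3, P6=3, P7=4) → (P0=0, P1=4, P2=0, P3=2, P4=2, P5=5, P6=2, P7=4)
step 3: fire T3:  (P0=0, P1=4, P2=0, P3=2, P4=2, P5=5, P6=2, P7=4) → (P0=3, P1=4, P2=0, P3=2, P4=2, P5=5, P6=1, P7=4)

YES — reachable via ⟨T1, T1, T3⟩ (3 firings)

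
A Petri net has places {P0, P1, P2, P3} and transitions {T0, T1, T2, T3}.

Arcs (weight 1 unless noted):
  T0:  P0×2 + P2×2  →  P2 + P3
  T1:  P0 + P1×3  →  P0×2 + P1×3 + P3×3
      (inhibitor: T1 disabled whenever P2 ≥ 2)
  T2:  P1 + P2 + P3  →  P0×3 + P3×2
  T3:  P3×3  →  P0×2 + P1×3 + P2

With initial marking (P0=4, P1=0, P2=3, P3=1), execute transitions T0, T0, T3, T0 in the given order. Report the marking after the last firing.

step 1: fire T0:  (P0=4, P1=0, P2=3, P3=1) → (P0=2, P1=0, P2=2, P3=2)
step 2: fire T0:  (P0=2, P1=0, P2=2, P3=2) → (P0=0, P1=0, P2=1, P3=3)
step 3: fire T3:  (P0=0, P1=0, P2=1, P3=3) → (P0=2, P1=3, P2=2, P3=0)
step 4: fire T0:  (P0=2, P1=3, P2=2, P3=0) → (P0=0, P1=3, P2=1, P3=1)

(P0=0, P1=3, P2=1, P3=1)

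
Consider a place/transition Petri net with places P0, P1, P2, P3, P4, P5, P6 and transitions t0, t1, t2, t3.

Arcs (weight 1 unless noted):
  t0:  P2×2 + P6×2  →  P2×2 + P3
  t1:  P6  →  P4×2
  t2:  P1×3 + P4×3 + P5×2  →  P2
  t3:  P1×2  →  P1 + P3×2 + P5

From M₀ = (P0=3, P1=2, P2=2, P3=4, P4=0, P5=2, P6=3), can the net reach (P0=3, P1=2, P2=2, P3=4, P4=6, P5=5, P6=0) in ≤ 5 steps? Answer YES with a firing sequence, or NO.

depth 0: 1 marking
depth 1: 4 markings reached so far
depth 2: 8 markings reached so far
depth 3: 11 markings reached so far
depth 4: 12 markings reached so far
depth 5: 12 markings reached so far
(frontier empty at depth 5; search complete)
target is not among the 12 markings reachable within 5 steps

NO — not reachable within 5 firings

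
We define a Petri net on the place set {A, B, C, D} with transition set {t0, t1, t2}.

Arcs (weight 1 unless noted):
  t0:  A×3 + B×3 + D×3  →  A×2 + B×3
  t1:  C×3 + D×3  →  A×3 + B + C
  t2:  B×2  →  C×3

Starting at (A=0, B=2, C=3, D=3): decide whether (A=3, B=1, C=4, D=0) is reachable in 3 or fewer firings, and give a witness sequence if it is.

step 1: fire t1:  (A=0, B=2, C=3, D=3) → (A=3, B=3, C=1, D=0)
step 2: fire t2:  (A=3, B=3, C=1, D=0) → (A=3, B=1, C=4, D=0)

YES — reachable via ⟨t1, t2⟩ (2 firings)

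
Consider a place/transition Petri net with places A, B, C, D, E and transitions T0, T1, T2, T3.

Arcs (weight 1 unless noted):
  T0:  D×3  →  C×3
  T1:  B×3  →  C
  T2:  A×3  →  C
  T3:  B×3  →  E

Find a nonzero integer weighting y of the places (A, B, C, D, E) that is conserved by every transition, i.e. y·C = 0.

y = (A:1, B:1, C:3, D:3, E:3)

Incidence matrix C (rows=places, cols=transitions):
       T0   T1   T2   T3
    A   0    0   -3    0
    B   0   -3    0   -3
    C   3    1    1    0
    D  -3    0    0    0
    E   0    0    0    1

Candidate y = [1, 1, 3, 3, 3]; check y·C column-wise:
  col T0: 1·0 + 1·0 + 3·3 + 3·-3 + 3·0 = 0
  col T1: 1·0 + 1·-3 + 3·1 + 3·0 + 3·0 = 0
  col T2: 1·-3 + 1·0 + 3·1 + 3·0 + 3·0 = 0
  col T3: 1·0 + 1·-3 + 3·0 + 3·0 + 3·1 = 0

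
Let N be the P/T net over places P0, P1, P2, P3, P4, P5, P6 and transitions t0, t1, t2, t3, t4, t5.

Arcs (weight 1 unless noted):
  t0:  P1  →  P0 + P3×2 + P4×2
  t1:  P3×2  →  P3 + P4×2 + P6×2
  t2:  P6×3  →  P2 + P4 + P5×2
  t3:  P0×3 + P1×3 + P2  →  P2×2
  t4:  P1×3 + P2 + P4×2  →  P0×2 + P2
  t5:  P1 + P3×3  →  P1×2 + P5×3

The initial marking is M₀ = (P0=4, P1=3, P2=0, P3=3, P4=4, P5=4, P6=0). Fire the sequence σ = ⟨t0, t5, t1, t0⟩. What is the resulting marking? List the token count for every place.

step 1: fire t0:  (P0=4, P1=3, P2=0, P3=3, P4=4, P5=4, P6=0) → (P0=5, P1=2, P2=0, P3=5, P4=6, P5=4, P6=0)
step 2: fire t5:  (P0=5, P1=2, P2=0, P3=5, P4=6, P5=4, P6=0) → (P0=5, P1=3, P2=0, P3=2, P4=6, P5=7, P6=0)
step 3: fire t1:  (P0=5, P1=3, P2=0, P3=2, P4=6, P5=7, P6=0) → (P0=5, P1=3, P2=0, P3=1, P4=8, P5=7, P6=2)
step 4: fire t0:  (P0=5, P1=3, P2=0, P3=1, P4=8, P5=7, P6=2) → (P0=6, P1=2, P2=0, P3=3, P4=10, P5=7, P6=2)

(P0=6, P1=2, P2=0, P3=3, P4=10, P5=7, P6=2)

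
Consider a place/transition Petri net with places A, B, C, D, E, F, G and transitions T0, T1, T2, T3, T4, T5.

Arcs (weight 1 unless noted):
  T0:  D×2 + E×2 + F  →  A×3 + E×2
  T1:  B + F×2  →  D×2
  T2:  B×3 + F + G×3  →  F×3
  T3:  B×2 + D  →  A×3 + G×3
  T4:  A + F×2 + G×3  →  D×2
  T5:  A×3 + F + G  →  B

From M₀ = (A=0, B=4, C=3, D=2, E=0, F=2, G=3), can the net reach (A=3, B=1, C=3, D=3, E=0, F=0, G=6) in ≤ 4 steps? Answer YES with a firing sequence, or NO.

step 1: fire T1:  (A=0, B=4, C=3, D=2, E=0, F=2, G=3) → (A=0, B=3, C=3, D=4, E=0, F=0, G=3)
step 2: fire T3:  (A=0, B=3, C=3, D=4, E=0, F=0, G=3) → (A=3, B=1, C=3, D=3, E=0, F=0, G=6)

YES — reachable via ⟨T1, T3⟩ (2 firings)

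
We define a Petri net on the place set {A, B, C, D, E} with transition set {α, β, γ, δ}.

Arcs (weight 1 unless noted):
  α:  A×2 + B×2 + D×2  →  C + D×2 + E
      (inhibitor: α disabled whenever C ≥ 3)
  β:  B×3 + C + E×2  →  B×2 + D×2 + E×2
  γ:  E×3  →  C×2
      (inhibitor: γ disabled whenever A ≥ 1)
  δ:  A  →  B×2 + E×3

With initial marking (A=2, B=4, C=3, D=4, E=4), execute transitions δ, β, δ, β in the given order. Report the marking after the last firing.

(A=0, B=6, C=1, D=8, E=10)

step 1: fire δ:  (A=2, B=4, C=3, D=4, E=4) → (A=1, B=6, C=3, D=4, E=7)
step 2: fire β:  (A=1, B=6, C=3, D=4, E=7) → (A=1, B=5, C=2, D=6, E=7)
step 3: fire δ:  (A=1, B=5, C=2, D=6, E=7) → (A=0, B=7, C=2, D=6, E=10)
step 4: fire β:  (A=0, B=7, C=2, D=6, E=10) → (A=0, B=6, C=1, D=8, E=10)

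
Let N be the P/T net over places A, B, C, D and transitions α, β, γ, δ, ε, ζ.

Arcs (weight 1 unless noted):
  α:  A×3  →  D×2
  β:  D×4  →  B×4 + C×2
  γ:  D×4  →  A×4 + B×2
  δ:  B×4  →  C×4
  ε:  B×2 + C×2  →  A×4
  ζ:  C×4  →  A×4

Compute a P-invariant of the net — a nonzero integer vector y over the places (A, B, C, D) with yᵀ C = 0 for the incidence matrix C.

y = (A:2, B:2, C:2, D:3)

Incidence matrix C (rows=places, cols=transitions):
        α    β    γ    δ    ε    ζ
    A  -3    0    4    0    4    4
    B   0    4    2   -4   -2    0
    C   0    2    0    4   -2   -4
    D   2   -4   -4    0    0    0

Candidate y = [2, 2, 2, 3]; check y·C column-wise:
  col α: 2·-3 + 2·0 + 2·0 + 3·2 = 0
  col β: 2·0 + 2·4 + 2·2 + 3·-4 = 0
  col γ: 2·4 + 2·2 + 2·0 + 3·-4 = 0
  col δ: 2·0 + 2·-4 + 2·4 + 3·0 = 0
  col ε: 2·4 + 2·-2 + 2·-2 + 3·0 = 0
  col ζ: 2·4 + 2·0 + 2·-4 + 3·0 = 0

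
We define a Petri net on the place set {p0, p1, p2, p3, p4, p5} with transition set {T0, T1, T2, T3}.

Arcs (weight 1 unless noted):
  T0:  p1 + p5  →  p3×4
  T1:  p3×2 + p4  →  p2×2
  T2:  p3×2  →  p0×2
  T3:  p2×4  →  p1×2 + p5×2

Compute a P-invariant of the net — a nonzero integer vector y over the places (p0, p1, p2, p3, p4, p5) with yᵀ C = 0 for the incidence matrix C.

y = (p0:1, p1:4, p2:2, p3:1, p4:2, p5:0)

Incidence matrix C (rows=places, cols=transitions):
       T0   T1   T2   T3
   p0   0    0    2    0
   p1  -1    0    0    2
   p2   0    2    0   -4
   p3   4   -2   -2    0
   p4   0   -1    0    0
   p5  -1    0    0    2

Candidate y = [1, 4, 2, 1, 2, 0]; check y·C column-wise:
  col T0: 1·0 + 4·-1 + 2·0 + 1·4 + 2·0 + 0·-1 = 0
  col T1: 1·0 + 4·0 + 2·2 + 1·-2 + 2·-1 = 0
  col T2: 1·2 + 4·0 + 2·0 + 1·-2 + 2·0 = 0
  col T3: 1·0 + 4·2 + 2·-4 + 1·0 + 2·0 + 0·2 = 0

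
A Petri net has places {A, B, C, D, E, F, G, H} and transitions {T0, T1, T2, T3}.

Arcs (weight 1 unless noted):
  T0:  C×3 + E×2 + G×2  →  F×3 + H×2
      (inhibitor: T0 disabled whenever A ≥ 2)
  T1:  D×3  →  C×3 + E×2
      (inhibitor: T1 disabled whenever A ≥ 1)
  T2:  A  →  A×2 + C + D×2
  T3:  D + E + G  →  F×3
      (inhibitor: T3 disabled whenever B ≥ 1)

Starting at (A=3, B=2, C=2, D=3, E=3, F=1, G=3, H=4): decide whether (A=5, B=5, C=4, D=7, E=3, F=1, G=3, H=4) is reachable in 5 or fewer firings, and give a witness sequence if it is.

NO — not reachable within 5 firings

depth 0: 1 marking
depth 1: 2 markings reached so far
depth 2: 3 markings reached so far
depth 3: 4 markings reached so far
depth 4: 5 markings reached so far
depth 5: 6 markings reached so far
target is not among the 6 markings reachable within 5 steps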